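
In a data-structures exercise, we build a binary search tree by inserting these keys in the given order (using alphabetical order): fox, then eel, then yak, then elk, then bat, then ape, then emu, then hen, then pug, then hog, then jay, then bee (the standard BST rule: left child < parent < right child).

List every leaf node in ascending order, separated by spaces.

fox: root
eel: left child of fox (depth 1)
yak: right child of fox (depth 1)
elk: right child of eel (depth 2)
bat: left child of eel (depth 2)
ape: left child of bat (depth 3)
emu: right child of elk (depth 3)
hen: left child of yak (depth 2)
pug: right child of hen (depth 3)
hog: left child of pug (depth 4)
jay: right child of hog (depth 5)
bee: right child of bat (depth 3)

ape bee emu jay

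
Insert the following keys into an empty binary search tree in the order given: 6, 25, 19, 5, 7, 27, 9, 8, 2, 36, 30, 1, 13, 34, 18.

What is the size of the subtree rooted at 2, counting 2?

Insert 6: tree is empty, so 6 becomes the root.
Insert 25: 25 > 6 → go right. Place as right child of 6.
Insert 19: 19 > 6 → go right; 19 < 25 → go left. Place as left child of 25.
Insert 5: 5 < 6 → go left. Place as left child of 6.
Insert 7: 7 > 6 → go right; 7 < 25 → go left; 7 < 19 → go left. Place as left child of 19.
Insert 27: 27 > 6 → go right; 27 > 25 → go right. Place as right child of 25.
Insert 9: 9 > 6 → go right; 9 < 25 → go left; 9 < 19 → go left; 9 > 7 → go right. Place as right child of 7.
Insert 8: 8 > 6 → go right; 8 < 25 → go left; 8 < 19 → go left; 8 > 7 → go right; 8 < 9 → go left. Place as left child of 9.
Insert 2: 2 < 6 → go left; 2 < 5 → go left. Place as left child of 5.
Insert 36: 36 > 6 → go right; 36 > 25 → go right; 36 > 27 → go right. Place as right child of 27.
Insert 30: 30 > 6 → go right; 30 > 25 → go right; 30 > 27 → go right; 30 < 36 → go left. Place as left child of 36.
Insert 1: 1 < 6 → go left; 1 < 5 → go left; 1 < 2 → go left. Place as left child of 2.
Insert 13: 13 > 6 → go right; 13 < 25 → go left; 13 < 19 → go left; 13 > 7 → go right; 13 > 9 → go right. Place as right child of 9.
Insert 34: 34 > 6 → go right; 34 > 25 → go right; 34 > 27 → go right; 34 < 36 → go left; 34 > 30 → go right. Place as right child of 30.
Insert 18: 18 > 6 → go right; 18 < 25 → go left; 18 < 19 → go left; 18 > 7 → go right; 18 > 9 → go right; 18 > 13 → go right. Place as right child of 13.

Subtree rooted at 2 contains: 2, 1 — 2 nodes.

2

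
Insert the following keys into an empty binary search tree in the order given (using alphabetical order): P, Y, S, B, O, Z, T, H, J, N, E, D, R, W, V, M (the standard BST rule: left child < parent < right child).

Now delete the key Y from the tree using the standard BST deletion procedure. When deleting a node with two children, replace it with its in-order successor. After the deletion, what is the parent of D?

Resulting structure (node: left, right):
  P: L=B, R=Y
  Y: L=S, R=Z
  S: L=R, R=T
  B: L=–, R=O
  O: L=H, R=–
  Z: L=–, R=–
  T: L=–, R=W
  H: L=E, R=J
  J: L=–, R=N
  N: L=M, R=–
  E: L=D, R=–
  D: L=–, R=–
  R: L=–, R=–
  W: L=V, R=–
  V: L=–, R=–
  M: L=–, R=–

Delete Y (two children — replace with in-order successor).
After deletion, D's parent is E.

E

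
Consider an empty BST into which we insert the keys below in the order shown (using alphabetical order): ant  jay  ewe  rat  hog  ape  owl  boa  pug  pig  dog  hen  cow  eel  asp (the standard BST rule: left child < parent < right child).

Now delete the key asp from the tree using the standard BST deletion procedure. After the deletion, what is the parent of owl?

Insert ant: tree is empty, so ant becomes the root.
Insert jay: jay > ant → go right. Place as right child of ant.
Insert ewe: ewe > ant → go right; ewe < jay → go left. Place as left child of jay.
Insert rat: rat > ant → go right; rat > jay → go right. Place as right child of jay.
Insert hog: hog > ant → go right; hog < jay → go left; hog > ewe → go right. Place as right child of ewe.
Insert ape: ape > ant → go right; ape < jay → go left; ape < ewe → go left. Place as left child of ewe.
Insert owl: owl > ant → go right; owl > jay → go right; owl < rat → go left. Place as left child of rat.
Insert boa: boa > ant → go right; boa < jay → go left; boa < ewe → go left; boa > ape → go right. Place as right child of ape.
Insert pug: pug > ant → go right; pug > jay → go right; pug < rat → go left; pug > owl → go right. Place as right child of owl.
Insert pig: pig > ant → go right; pig > jay → go right; pig < rat → go left; pig > owl → go right; pig < pug → go left. Place as left child of pug.
Insert dog: dog > ant → go right; dog < jay → go left; dog < ewe → go left; dog > ape → go right; dog > boa → go right. Place as right child of boa.
Insert hen: hen > ant → go right; hen < jay → go left; hen > ewe → go right; hen < hog → go left. Place as left child of hog.
Insert cow: cow > ant → go right; cow < jay → go left; cow < ewe → go left; cow > ape → go right; cow > boa → go right; cow < dog → go left. Place as left child of dog.
Insert eel: eel > ant → go right; eel < jay → go left; eel < ewe → go left; eel > ape → go right; eel > boa → go right; eel > dog → go right. Place as right child of dog.
Insert asp: asp > ant → go right; asp < jay → go left; asp < ewe → go left; asp > ape → go right; asp < boa → go left. Place as left child of boa.

Delete asp (at most one child — splice it out).
After deletion, owl's parent is rat.

rat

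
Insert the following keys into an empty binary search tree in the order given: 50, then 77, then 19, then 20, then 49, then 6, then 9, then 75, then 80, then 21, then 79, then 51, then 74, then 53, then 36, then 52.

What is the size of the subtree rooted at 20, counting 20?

4

50: root
77: right child of 50 (depth 1)
19: left child of 50 (depth 1)
20: right child of 19 (depth 2)
49: right child of 20 (depth 3)
6: left child of 19 (depth 2)
9: right child of 6 (depth 3)
75: left child of 77 (depth 2)
80: right child of 77 (depth 2)
21: left child of 49 (depth 4)
79: left child of 80 (depth 3)
51: left child of 75 (depth 3)
74: right child of 51 (depth 4)
53: left child of 74 (depth 5)
36: right child of 21 (depth 5)
52: left child of 53 (depth 6)

Subtree rooted at 20 contains: 20, 49, 21, 36 — 4 nodes.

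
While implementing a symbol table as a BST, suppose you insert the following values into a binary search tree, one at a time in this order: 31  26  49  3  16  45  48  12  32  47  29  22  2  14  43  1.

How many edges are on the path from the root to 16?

3

Insert 31: tree is empty, so 31 becomes the root.
Insert 26: 26 < 31 → go left. Place as left child of 31.
Insert 49: 49 > 31 → go right. Place as right child of 31.
Insert 3: 3 < 31 → go left; 3 < 26 → go left. Place as left child of 26.
Insert 16: 16 < 31 → go left; 16 < 26 → go left; 16 > 3 → go right. Place as right child of 3.
Insert 45: 45 > 31 → go right; 45 < 49 → go left. Place as left child of 49.
Insert 48: 48 > 31 → go right; 48 < 49 → go left; 48 > 45 → go right. Place as right child of 45.
Insert 12: 12 < 31 → go left; 12 < 26 → go left; 12 > 3 → go right; 12 < 16 → go left. Place as left child of 16.
Insert 32: 32 > 31 → go right; 32 < 49 → go left; 32 < 45 → go left. Place as left child of 45.
Insert 47: 47 > 31 → go right; 47 < 49 → go left; 47 > 45 → go right; 47 < 48 → go left. Place as left child of 48.
Insert 29: 29 < 31 → go left; 29 > 26 → go right. Place as right child of 26.
Insert 22: 22 < 31 → go left; 22 < 26 → go left; 22 > 3 → go right; 22 > 16 → go right. Place as right child of 16.
Insert 2: 2 < 31 → go left; 2 < 26 → go left; 2 < 3 → go left. Place as left child of 3.
Insert 14: 14 < 31 → go left; 14 < 26 → go left; 14 > 3 → go right; 14 < 16 → go left; 14 > 12 → go right. Place as right child of 12.
Insert 43: 43 > 31 → go right; 43 < 49 → go left; 43 < 45 → go left; 43 > 32 → go right. Place as right child of 32.
Insert 1: 1 < 31 → go left; 1 < 26 → go left; 1 < 3 → go left; 1 < 2 → go left. Place as left child of 2.

Path to 16: 31 → 26 → 3 → 16, which is 3 edges.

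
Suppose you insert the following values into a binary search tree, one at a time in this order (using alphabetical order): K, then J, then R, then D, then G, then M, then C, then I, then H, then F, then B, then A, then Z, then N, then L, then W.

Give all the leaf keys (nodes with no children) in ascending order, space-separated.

A F H L N W

Insert K: tree is empty, so K becomes the root.
Insert J: J < K → go left. Place as left child of K.
Insert R: R > K → go right. Place as right child of K.
Insert D: D < K → go left; D < J → go left. Place as left child of J.
Insert G: G < K → go left; G < J → go left; G > D → go right. Place as right child of D.
Insert M: M > K → go right; M < R → go left. Place as left child of R.
Insert C: C < K → go left; C < J → go left; C < D → go left. Place as left child of D.
Insert I: I < K → go left; I < J → go left; I > D → go right; I > G → go right. Place as right child of G.
Insert H: H < K → go left; H < J → go left; H > D → go right; H > G → go right; H < I → go left. Place as left child of I.
Insert F: F < K → go left; F < J → go left; F > D → go right; F < G → go left. Place as left child of G.
Insert B: B < K → go left; B < J → go left; B < D → go left; B < C → go left. Place as left child of C.
Insert A: A < K → go left; A < J → go left; A < D → go left; A < C → go left; A < B → go left. Place as left child of B.
Insert Z: Z > K → go right; Z > R → go right. Place as right child of R.
Insert N: N > K → go right; N < R → go left; N > M → go right. Place as right child of M.
Insert L: L > K → go right; L < R → go left; L < M → go left. Place as left child of M.
Insert W: W > K → go right; W > R → go right; W < Z → go left. Place as left child of Z.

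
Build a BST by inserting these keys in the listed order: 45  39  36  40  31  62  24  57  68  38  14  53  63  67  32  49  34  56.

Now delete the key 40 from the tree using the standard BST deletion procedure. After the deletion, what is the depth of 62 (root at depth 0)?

Insert 45: tree is empty, so 45 becomes the root.
Insert 39: 39 < 45 → go left. Place as left child of 45.
Insert 36: 36 < 45 → go left; 36 < 39 → go left. Place as left child of 39.
Insert 40: 40 < 45 → go left; 40 > 39 → go right. Place as right child of 39.
Insert 31: 31 < 45 → go left; 31 < 39 → go left; 31 < 36 → go left. Place as left child of 36.
Insert 62: 62 > 45 → go right. Place as right child of 45.
Insert 24: 24 < 45 → go left; 24 < 39 → go left; 24 < 36 → go left; 24 < 31 → go left. Place as left child of 31.
Insert 57: 57 > 45 → go right; 57 < 62 → go left. Place as left child of 62.
Insert 68: 68 > 45 → go right; 68 > 62 → go right. Place as right child of 62.
Insert 38: 38 < 45 → go left; 38 < 39 → go left; 38 > 36 → go right. Place as right child of 36.
Insert 14: 14 < 45 → go left; 14 < 39 → go left; 14 < 36 → go left; 14 < 31 → go left; 14 < 24 → go left. Place as left child of 24.
Insert 53: 53 > 45 → go right; 53 < 62 → go left; 53 < 57 → go left. Place as left child of 57.
Insert 63: 63 > 45 → go right; 63 > 62 → go right; 63 < 68 → go left. Place as left child of 68.
Insert 67: 67 > 45 → go right; 67 > 62 → go right; 67 < 68 → go left; 67 > 63 → go right. Place as right child of 63.
Insert 32: 32 < 45 → go left; 32 < 39 → go left; 32 < 36 → go left; 32 > 31 → go right. Place as right child of 31.
Insert 49: 49 > 45 → go right; 49 < 62 → go left; 49 < 57 → go left; 49 < 53 → go left. Place as left child of 53.
Insert 34: 34 < 45 → go left; 34 < 39 → go left; 34 < 36 → go left; 34 > 31 → go right; 34 > 32 → go right. Place as right child of 32.
Insert 56: 56 > 45 → go right; 56 < 62 → go left; 56 < 57 → go left; 56 > 53 → go right. Place as right child of 53.

Delete 40 (at most one child — splice it out).
After deletion, path to 62: 45 → 62.

1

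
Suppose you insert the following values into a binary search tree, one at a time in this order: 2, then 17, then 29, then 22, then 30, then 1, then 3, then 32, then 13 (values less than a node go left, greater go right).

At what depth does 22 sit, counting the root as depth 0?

3

Insert 2: tree is empty, so 2 becomes the root.
Insert 17: 17 > 2 → go right. Place as right child of 2.
Insert 29: 29 > 2 → go right; 29 > 17 → go right. Place as right child of 17.
Insert 22: 22 > 2 → go right; 22 > 17 → go right; 22 < 29 → go left. Place as left child of 29.
Insert 30: 30 > 2 → go right; 30 > 17 → go right; 30 > 29 → go right. Place as right child of 29.
Insert 1: 1 < 2 → go left. Place as left child of 2.
Insert 3: 3 > 2 → go right; 3 < 17 → go left. Place as left child of 17.
Insert 32: 32 > 2 → go right; 32 > 17 → go right; 32 > 29 → go right; 32 > 30 → go right. Place as right child of 30.
Insert 13: 13 > 2 → go right; 13 < 17 → go left; 13 > 3 → go right. Place as right child of 3.

Path to 22: 2 → 17 → 29 → 22, which is 3 edges.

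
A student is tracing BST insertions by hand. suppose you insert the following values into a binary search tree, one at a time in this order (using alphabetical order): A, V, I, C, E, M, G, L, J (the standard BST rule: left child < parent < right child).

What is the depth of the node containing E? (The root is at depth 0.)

Insert A: tree is empty, so A becomes the root.
Insert V: V > A → go right. Place as right child of A.
Insert I: I > A → go right; I < V → go left. Place as left child of V.
Insert C: C > A → go right; C < V → go left; C < I → go left. Place as left child of I.
Insert E: E > A → go right; E < V → go left; E < I → go left; E > C → go right. Place as right child of C.
Insert M: M > A → go right; M < V → go left; M > I → go right. Place as right child of I.
Insert G: G > A → go right; G < V → go left; G < I → go left; G > C → go right; G > E → go right. Place as right child of E.
Insert L: L > A → go right; L < V → go left; L > I → go right; L < M → go left. Place as left child of M.
Insert J: J > A → go right; J < V → go left; J > I → go right; J < M → go left; J < L → go left. Place as left child of L.

Path to E: A → V → I → C → E, which is 4 edges.

4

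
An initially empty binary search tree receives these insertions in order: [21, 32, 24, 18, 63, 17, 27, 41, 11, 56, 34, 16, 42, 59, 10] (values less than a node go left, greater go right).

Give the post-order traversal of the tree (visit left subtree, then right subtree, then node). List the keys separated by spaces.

10 16 11 17 18 27 24 34 42 59 56 41 63 32 21

21: root
32: right child of 21 (depth 1)
24: left child of 32 (depth 2)
18: left child of 21 (depth 1)
63: right child of 32 (depth 2)
17: left child of 18 (depth 2)
27: right child of 24 (depth 3)
41: left child of 63 (depth 3)
11: left child of 17 (depth 3)
56: right child of 41 (depth 4)
34: left child of 41 (depth 4)
16: right child of 11 (depth 4)
42: left child of 56 (depth 5)
59: right child of 56 (depth 5)
10: left child of 11 (depth 4)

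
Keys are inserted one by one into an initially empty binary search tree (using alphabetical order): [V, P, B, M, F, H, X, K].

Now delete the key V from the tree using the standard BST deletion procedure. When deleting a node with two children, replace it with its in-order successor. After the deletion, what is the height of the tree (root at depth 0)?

Insert V: tree is empty, so V becomes the root.
Insert P: P < V → go left. Place as left child of V.
Insert B: B < V → go left; B < P → go left. Place as left child of P.
Insert M: M < V → go left; M < P → go left; M > B → go right. Place as right child of B.
Insert F: F < V → go left; F < P → go left; F > B → go right; F < M → go left. Place as left child of M.
Insert H: H < V → go left; H < P → go left; H > B → go right; H < M → go left; H > F → go right. Place as right child of F.
Insert X: X > V → go right. Place as right child of V.
Insert K: K < V → go left; K < P → go left; K > B → go right; K < M → go left; K > F → go right; K > H → go right. Place as right child of H.

Delete V (two children — replace with in-order successor).
After deletion, deepest node is K at depth 6.

6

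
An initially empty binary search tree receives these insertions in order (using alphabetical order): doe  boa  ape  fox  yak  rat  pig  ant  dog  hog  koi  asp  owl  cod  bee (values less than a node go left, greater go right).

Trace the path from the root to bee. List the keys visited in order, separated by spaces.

Insert doe: tree is empty, so doe becomes the root.
Insert boa: boa < doe → go left. Place as left child of doe.
Insert ape: ape < doe → go left; ape < boa → go left. Place as left child of boa.
Insert fox: fox > doe → go right. Place as right child of doe.
Insert yak: yak > doe → go right; yak > fox → go right. Place as right child of fox.
Insert rat: rat > doe → go right; rat > fox → go right; rat < yak → go left. Place as left child of yak.
Insert pig: pig > doe → go right; pig > fox → go right; pig < yak → go left; pig < rat → go left. Place as left child of rat.
Insert ant: ant < doe → go left; ant < boa → go left; ant < ape → go left. Place as left child of ape.
Insert dog: dog > doe → go right; dog < fox → go left. Place as left child of fox.
Insert hog: hog > doe → go right; hog > fox → go right; hog < yak → go left; hog < rat → go left; hog < pig → go left. Place as left child of pig.
Insert koi: koi > doe → go right; koi > fox → go right; koi < yak → go left; koi < rat → go left; koi < pig → go left; koi > hog → go right. Place as right child of hog.
Insert asp: asp < doe → go left; asp < boa → go left; asp > ape → go right. Place as right child of ape.
Insert owl: owl > doe → go right; owl > fox → go right; owl < yak → go left; owl < rat → go left; owl < pig → go left; owl > hog → go right; owl > koi → go right. Place as right child of koi.
Insert cod: cod < doe → go left; cod > boa → go right. Place as right child of boa.
Insert bee: bee < doe → go left; bee < boa → go left; bee > ape → go right; bee > asp → go right. Place as right child of asp.

doe boa ape asp bee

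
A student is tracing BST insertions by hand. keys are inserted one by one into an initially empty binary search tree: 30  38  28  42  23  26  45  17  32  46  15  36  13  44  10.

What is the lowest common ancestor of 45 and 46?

30: root
38: right child of 30 (depth 1)
28: left child of 30 (depth 1)
42: right child of 38 (depth 2)
23: left child of 28 (depth 2)
26: right child of 23 (depth 3)
45: right child of 42 (depth 3)
17: left child of 23 (depth 3)
32: left child of 38 (depth 2)
46: right child of 45 (depth 4)
15: left child of 17 (depth 4)
36: right child of 32 (depth 3)
13: left child of 15 (depth 5)
44: left child of 45 (depth 4)
10: left child of 13 (depth 6)

Path to 45: 30 → 38 → 42 → 45
Path to 46: 30 → 38 → 42 → 45 → 46
45 lies on both paths and is an ancestor of the other node.

45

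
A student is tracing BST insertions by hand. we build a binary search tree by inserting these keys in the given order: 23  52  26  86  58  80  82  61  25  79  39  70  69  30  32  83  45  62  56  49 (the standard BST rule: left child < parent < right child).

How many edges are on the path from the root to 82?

5

Resulting structure (node: left, right):
  23: L=–, R=52
  52: L=26, R=86
  26: L=25, R=39
  86: L=58, R=–
  58: L=56, R=80
  80: L=61, R=82
  82: L=–, R=83
  61: L=–, R=79
  25: L=–, R=–
  79: L=70, R=–
  39: L=30, R=45
  70: L=69, R=–
  69: L=62, R=–
  30: L=–, R=32
  32: L=–, R=–
  83: L=–, R=–
  45: L=–, R=49
  62: L=–, R=–
  56: L=–, R=–
  49: L=–, R=–

Path to 82: 23 → 52 → 86 → 58 → 80 → 82, which is 5 edges.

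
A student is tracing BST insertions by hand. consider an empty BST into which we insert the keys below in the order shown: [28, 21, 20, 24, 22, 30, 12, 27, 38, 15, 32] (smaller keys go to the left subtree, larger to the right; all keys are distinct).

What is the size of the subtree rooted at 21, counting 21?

7

28: root
21: left child of 28 (depth 1)
20: left child of 21 (depth 2)
24: right child of 21 (depth 2)
22: left child of 24 (depth 3)
30: right child of 28 (depth 1)
12: left child of 20 (depth 3)
27: right child of 24 (depth 3)
38: right child of 30 (depth 2)
15: right child of 12 (depth 4)
32: left child of 38 (depth 3)

Subtree rooted at 21 contains: 21, 20, 12, 15, 24, 22, 27 — 7 nodes.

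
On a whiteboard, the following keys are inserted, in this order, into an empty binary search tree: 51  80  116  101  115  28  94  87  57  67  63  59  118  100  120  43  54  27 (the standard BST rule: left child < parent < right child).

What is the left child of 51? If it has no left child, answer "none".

28

51: root
80: right child of 51 (depth 1)
116: right child of 80 (depth 2)
101: left child of 116 (depth 3)
115: right child of 101 (depth 4)
28: left child of 51 (depth 1)
94: left child of 101 (depth 4)
87: left child of 94 (depth 5)
57: left child of 80 (depth 2)
67: right child of 57 (depth 3)
63: left child of 67 (depth 4)
59: left child of 63 (depth 5)
118: right child of 116 (depth 3)
100: right child of 94 (depth 5)
120: right child of 118 (depth 4)
43: right child of 28 (depth 2)
54: left child of 57 (depth 3)
27: left child of 28 (depth 2)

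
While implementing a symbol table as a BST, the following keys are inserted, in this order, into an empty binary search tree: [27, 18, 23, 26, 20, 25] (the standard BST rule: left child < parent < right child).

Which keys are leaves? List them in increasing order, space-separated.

20 25

Insert 27: tree is empty, so 27 becomes the root.
Insert 18: 18 < 27 → go left. Place as left child of 27.
Insert 23: 23 < 27 → go left; 23 > 18 → go right. Place as right child of 18.
Insert 26: 26 < 27 → go left; 26 > 18 → go right; 26 > 23 → go right. Place as right child of 23.
Insert 20: 20 < 27 → go left; 20 > 18 → go right; 20 < 23 → go left. Place as left child of 23.
Insert 25: 25 < 27 → go left; 25 > 18 → go right; 25 > 23 → go right; 25 < 26 → go left. Place as left child of 26.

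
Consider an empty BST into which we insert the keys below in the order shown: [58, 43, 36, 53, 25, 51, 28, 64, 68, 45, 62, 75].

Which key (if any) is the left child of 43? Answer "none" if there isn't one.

Resulting structure (node: left, right):
  58: L=43, R=64
  43: L=36, R=53
  36: L=25, R=–
  53: L=51, R=–
  25: L=–, R=28
  51: L=45, R=–
  28: L=–, R=–
  64: L=62, R=68
  68: L=–, R=75
  45: L=–, R=–
  62: L=–, R=–
  75: L=–, R=–

36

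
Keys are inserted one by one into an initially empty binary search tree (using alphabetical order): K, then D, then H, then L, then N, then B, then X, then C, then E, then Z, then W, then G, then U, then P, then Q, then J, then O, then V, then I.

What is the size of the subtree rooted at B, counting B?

K: root
D: left child of K (depth 1)
H: right child of D (depth 2)
L: right child of K (depth 1)
N: right child of L (depth 2)
B: left child of D (depth 2)
X: right child of N (depth 3)
C: right child of B (depth 3)
E: left child of H (depth 3)
Z: right child of X (depth 4)
W: left child of X (depth 4)
G: right child of E (depth 4)
U: left child of W (depth 5)
P: left child of U (depth 6)
Q: right child of P (depth 7)
J: right child of H (depth 3)
O: left child of P (depth 7)
V: right child of U (depth 6)
I: left child of J (depth 4)

Subtree rooted at B contains: B, C — 2 nodes.

2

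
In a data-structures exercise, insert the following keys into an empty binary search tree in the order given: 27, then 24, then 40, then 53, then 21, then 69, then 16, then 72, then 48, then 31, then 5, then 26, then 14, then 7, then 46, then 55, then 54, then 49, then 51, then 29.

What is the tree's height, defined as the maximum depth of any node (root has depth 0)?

Insert 27: tree is empty, so 27 becomes the root.
Insert 24: 24 < 27 → go left. Place as left child of 27.
Insert 40: 40 > 27 → go right. Place as right child of 27.
Insert 53: 53 > 27 → go right; 53 > 40 → go right. Place as right child of 40.
Insert 21: 21 < 27 → go left; 21 < 24 → go left. Place as left child of 24.
Insert 69: 69 > 27 → go right; 69 > 40 → go right; 69 > 53 → go right. Place as right child of 53.
Insert 16: 16 < 27 → go left; 16 < 24 → go left; 16 < 21 → go left. Place as left child of 21.
Insert 72: 72 > 27 → go right; 72 > 40 → go right; 72 > 53 → go right; 72 > 69 → go right. Place as right child of 69.
Insert 48: 48 > 27 → go right; 48 > 40 → go right; 48 < 53 → go left. Place as left child of 53.
Insert 31: 31 > 27 → go right; 31 < 40 → go left. Place as left child of 40.
Insert 5: 5 < 27 → go left; 5 < 24 → go left; 5 < 21 → go left; 5 < 16 → go left. Place as left child of 16.
Insert 26: 26 < 27 → go left; 26 > 24 → go right. Place as right child of 24.
Insert 14: 14 < 27 → go left; 14 < 24 → go left; 14 < 21 → go left; 14 < 16 → go left; 14 > 5 → go right. Place as right child of 5.
Insert 7: 7 < 27 → go left; 7 < 24 → go left; 7 < 21 → go left; 7 < 16 → go left; 7 > 5 → go right; 7 < 14 → go left. Place as left child of 14.
Insert 46: 46 > 27 → go right; 46 > 40 → go right; 46 < 53 → go left; 46 < 48 → go left. Place as left child of 48.
Insert 55: 55 > 27 → go right; 55 > 40 → go right; 55 > 53 → go right; 55 < 69 → go left. Place as left child of 69.
Insert 54: 54 > 27 → go right; 54 > 40 → go right; 54 > 53 → go right; 54 < 69 → go left; 54 < 55 → go left. Place as left child of 55.
Insert 49: 49 > 27 → go right; 49 > 40 → go right; 49 < 53 → go left; 49 > 48 → go right. Place as right child of 48.
Insert 51: 51 > 27 → go right; 51 > 40 → go right; 51 < 53 → go left; 51 > 48 → go right; 51 > 49 → go right. Place as right child of 49.
Insert 29: 29 > 27 → go right; 29 < 40 → go left; 29 < 31 → go left. Place as left child of 31.

The deepest node is 7 at depth 6.

6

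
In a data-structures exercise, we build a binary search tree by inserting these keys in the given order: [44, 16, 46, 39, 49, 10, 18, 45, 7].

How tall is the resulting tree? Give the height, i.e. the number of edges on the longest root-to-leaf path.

3

44: root
16: left child of 44 (depth 1)
46: right child of 44 (depth 1)
39: right child of 16 (depth 2)
49: right child of 46 (depth 2)
10: left child of 16 (depth 2)
18: left child of 39 (depth 3)
45: left child of 46 (depth 2)
7: left child of 10 (depth 3)

The deepest node is 18 at depth 3.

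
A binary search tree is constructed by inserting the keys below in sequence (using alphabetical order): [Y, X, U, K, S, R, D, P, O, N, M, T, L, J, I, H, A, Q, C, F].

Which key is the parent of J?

D

Resulting structure (node: left, right):
  Y: L=X, R=–
  X: L=U, R=–
  U: L=K, R=–
  K: L=D, R=S
  S: L=R, R=T
  R: L=P, R=–
  D: L=A, R=J
  P: L=O, R=Q
  O: L=N, R=–
  N: L=M, R=–
  M: L=L, R=–
  T: L=–, R=–
  L: L=–, R=–
  J: L=I, R=–
  I: L=H, R=–
  H: L=F, R=–
  A: L=–, R=C
  Q: L=–, R=–
  C: L=–, R=–
  F: L=–, R=–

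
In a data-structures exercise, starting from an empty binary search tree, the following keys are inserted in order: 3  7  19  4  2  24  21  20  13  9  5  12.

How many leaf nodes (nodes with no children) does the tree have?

3: root
7: right child of 3 (depth 1)
19: right child of 7 (depth 2)
4: left child of 7 (depth 2)
2: left child of 3 (depth 1)
24: right child of 19 (depth 3)
21: left child of 24 (depth 4)
20: left child of 21 (depth 5)
13: left child of 19 (depth 3)
9: left child of 13 (depth 4)
5: right child of 4 (depth 3)
12: right child of 9 (depth 5)

Leaves: 2, 5, 12, 20 — 4 in total.

4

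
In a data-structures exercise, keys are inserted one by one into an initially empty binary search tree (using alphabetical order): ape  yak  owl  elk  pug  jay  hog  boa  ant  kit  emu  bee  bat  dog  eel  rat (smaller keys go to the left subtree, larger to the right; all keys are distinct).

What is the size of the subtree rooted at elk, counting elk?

ape: root
yak: right child of ape (depth 1)
owl: left child of yak (depth 2)
elk: left child of owl (depth 3)
pug: right child of owl (depth 3)
jay: right child of elk (depth 4)
hog: left child of jay (depth 5)
boa: left child of elk (depth 4)
ant: left child of ape (depth 1)
kit: right child of jay (depth 5)
emu: left child of hog (depth 6)
bee: left child of boa (depth 5)
bat: left child of bee (depth 6)
dog: right child of boa (depth 5)
eel: right child of dog (depth 6)
rat: right child of pug (depth 4)

Subtree rooted at elk contains: elk, boa, bee, bat, dog, eel, jay, hog, emu, kit — 10 nodes.

10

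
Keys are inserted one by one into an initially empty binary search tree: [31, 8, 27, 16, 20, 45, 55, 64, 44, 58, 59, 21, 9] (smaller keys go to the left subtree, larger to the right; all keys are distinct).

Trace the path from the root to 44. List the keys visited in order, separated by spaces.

31 45 44

31: root
8: left child of 31 (depth 1)
27: right child of 8 (depth 2)
16: left child of 27 (depth 3)
20: right child of 16 (depth 4)
45: right child of 31 (depth 1)
55: right child of 45 (depth 2)
64: right child of 55 (depth 3)
44: left child of 45 (depth 2)
58: left child of 64 (depth 4)
59: right child of 58 (depth 5)
21: right child of 20 (depth 5)
9: left child of 16 (depth 4)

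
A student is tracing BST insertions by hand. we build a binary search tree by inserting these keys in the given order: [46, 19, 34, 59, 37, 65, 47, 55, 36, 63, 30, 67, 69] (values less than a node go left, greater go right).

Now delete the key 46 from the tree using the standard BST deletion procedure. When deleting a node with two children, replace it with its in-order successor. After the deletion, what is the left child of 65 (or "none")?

Resulting structure (node: left, right):
  46: L=19, R=59
  19: L=–, R=34
  34: L=30, R=37
  59: L=47, R=65
  37: L=36, R=–
  65: L=63, R=67
  47: L=–, R=55
  55: L=–, R=–
  36: L=–, R=–
  63: L=–, R=–
  30: L=–, R=–
  67: L=–, R=69
  69: L=–, R=–

Delete 46 (two children — replace with in-order successor).
After deletion, 65's left child: 63.

63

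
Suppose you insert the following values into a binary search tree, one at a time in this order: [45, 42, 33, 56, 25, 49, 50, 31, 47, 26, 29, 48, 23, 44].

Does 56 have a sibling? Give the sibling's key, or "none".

42

Insert 45: tree is empty, so 45 becomes the root.
Insert 42: 42 < 45 → go left. Place as left child of 45.
Insert 33: 33 < 45 → go left; 33 < 42 → go left. Place as left child of 42.
Insert 56: 56 > 45 → go right. Place as right child of 45.
Insert 25: 25 < 45 → go left; 25 < 42 → go left; 25 < 33 → go left. Place as left child of 33.
Insert 49: 49 > 45 → go right; 49 < 56 → go left. Place as left child of 56.
Insert 50: 50 > 45 → go right; 50 < 56 → go left; 50 > 49 → go right. Place as right child of 49.
Insert 31: 31 < 45 → go left; 31 < 42 → go left; 31 < 33 → go left; 31 > 25 → go right. Place as right child of 25.
Insert 47: 47 > 45 → go right; 47 < 56 → go left; 47 < 49 → go left. Place as left child of 49.
Insert 26: 26 < 45 → go left; 26 < 42 → go left; 26 < 33 → go left; 26 > 25 → go right; 26 < 31 → go left. Place as left child of 31.
Insert 29: 29 < 45 → go left; 29 < 42 → go left; 29 < 33 → go left; 29 > 25 → go right; 29 < 31 → go left; 29 > 26 → go right. Place as right child of 26.
Insert 48: 48 > 45 → go right; 48 < 56 → go left; 48 < 49 → go left; 48 > 47 → go right. Place as right child of 47.
Insert 23: 23 < 45 → go left; 23 < 42 → go left; 23 < 33 → go left; 23 < 25 → go left. Place as left child of 25.
Insert 44: 44 < 45 → go left; 44 > 42 → go right. Place as right child of 42.

56's parent is 45; the other child of 45 is 42.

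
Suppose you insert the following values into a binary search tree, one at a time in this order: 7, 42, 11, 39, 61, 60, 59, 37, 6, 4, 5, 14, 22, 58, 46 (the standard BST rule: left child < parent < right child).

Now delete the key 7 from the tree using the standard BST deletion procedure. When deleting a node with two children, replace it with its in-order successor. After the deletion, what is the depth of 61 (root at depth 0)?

7: root
42: right child of 7 (depth 1)
11: left child of 42 (depth 2)
39: right child of 11 (depth 3)
61: right child of 42 (depth 2)
60: left child of 61 (depth 3)
59: left child of 60 (depth 4)
37: left child of 39 (depth 4)
6: left child of 7 (depth 1)
4: left child of 6 (depth 2)
5: right child of 4 (depth 3)
14: left child of 37 (depth 5)
22: right child of 14 (depth 6)
58: left child of 59 (depth 5)
46: left child of 58 (depth 6)

Delete 7 (two children — replace with in-order successor).
After deletion, path to 61: 11 → 42 → 61.

2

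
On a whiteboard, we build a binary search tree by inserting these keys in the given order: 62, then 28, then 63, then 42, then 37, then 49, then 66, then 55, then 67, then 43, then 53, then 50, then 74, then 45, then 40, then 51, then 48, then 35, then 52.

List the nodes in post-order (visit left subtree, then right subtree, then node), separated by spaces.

Insert 62: tree is empty, so 62 becomes the root.
Insert 28: 28 < 62 → go left. Place as left child of 62.
Insert 63: 63 > 62 → go right. Place as right child of 62.
Insert 42: 42 < 62 → go left; 42 > 28 → go right. Place as right child of 28.
Insert 37: 37 < 62 → go left; 37 > 28 → go right; 37 < 42 → go left. Place as left child of 42.
Insert 49: 49 < 62 → go left; 49 > 28 → go right; 49 > 42 → go right. Place as right child of 42.
Insert 66: 66 > 62 → go right; 66 > 63 → go right. Place as right child of 63.
Insert 55: 55 < 62 → go left; 55 > 28 → go right; 55 > 42 → go right; 55 > 49 → go right. Place as right child of 49.
Insert 67: 67 > 62 → go right; 67 > 63 → go right; 67 > 66 → go right. Place as right child of 66.
Insert 43: 43 < 62 → go left; 43 > 28 → go right; 43 > 42 → go right; 43 < 49 → go left. Place as left child of 49.
Insert 53: 53 < 62 → go left; 53 > 28 → go right; 53 > 42 → go right; 53 > 49 → go right; 53 < 55 → go left. Place as left child of 55.
Insert 50: 50 < 62 → go left; 50 > 28 → go right; 50 > 42 → go right; 50 > 49 → go right; 50 < 55 → go left; 50 < 53 → go left. Place as left child of 53.
Insert 74: 74 > 62 → go right; 74 > 63 → go right; 74 > 66 → go right; 74 > 67 → go right. Place as right child of 67.
Insert 45: 45 < 62 → go left; 45 > 28 → go right; 45 > 42 → go right; 45 < 49 → go left; 45 > 43 → go right. Place as right child of 43.
Insert 40: 40 < 62 → go left; 40 > 28 → go right; 40 < 42 → go left; 40 > 37 → go right. Place as right child of 37.
Insert 51: 51 < 62 → go left; 51 > 28 → go right; 51 > 42 → go right; 51 > 49 → go right; 51 < 55 → go left; 51 < 53 → go left; 51 > 50 → go right. Place as right child of 50.
Insert 48: 48 < 62 → go left; 48 > 28 → go right; 48 > 42 → go right; 48 < 49 → go left; 48 > 43 → go right; 48 > 45 → go right. Place as right child of 45.
Insert 35: 35 < 62 → go left; 35 > 28 → go right; 35 < 42 → go left; 35 < 37 → go left. Place as left child of 37.
Insert 52: 52 < 62 → go left; 52 > 28 → go right; 52 > 42 → go right; 52 > 49 → go right; 52 < 55 → go left; 52 < 53 → go left; 52 > 50 → go right; 52 > 51 → go right. Place as right child of 51.

35 40 37 48 45 43 52 51 50 53 55 49 42 28 74 67 66 63 62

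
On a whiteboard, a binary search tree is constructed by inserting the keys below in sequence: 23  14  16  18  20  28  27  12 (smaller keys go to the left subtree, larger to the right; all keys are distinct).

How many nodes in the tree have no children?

3

Resulting structure (node: left, right):
  23: L=14, R=28
  14: L=12, R=16
  16: L=–, R=18
  18: L=–, R=20
  20: L=–, R=–
  28: L=27, R=–
  27: L=–, R=–
  12: L=–, R=–

Leaves: 12, 20, 27 — 3 in total.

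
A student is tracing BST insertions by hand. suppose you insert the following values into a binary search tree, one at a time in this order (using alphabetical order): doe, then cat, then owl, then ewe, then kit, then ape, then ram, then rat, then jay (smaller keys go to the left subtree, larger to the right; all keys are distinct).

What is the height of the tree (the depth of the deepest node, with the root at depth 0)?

doe: root
cat: left child of doe (depth 1)
owl: right child of doe (depth 1)
ewe: left child of owl (depth 2)
kit: right child of ewe (depth 3)
ape: left child of cat (depth 2)
ram: right child of owl (depth 2)
rat: right child of ram (depth 3)
jay: left child of kit (depth 4)

The deepest node is jay at depth 4.

4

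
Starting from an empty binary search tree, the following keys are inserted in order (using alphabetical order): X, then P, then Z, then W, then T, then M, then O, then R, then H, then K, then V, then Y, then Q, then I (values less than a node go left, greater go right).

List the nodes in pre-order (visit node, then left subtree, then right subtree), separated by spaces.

X P M H K I O W T R Q V Z Y

X: root
P: left child of X (depth 1)
Z: right child of X (depth 1)
W: right child of P (depth 2)
T: left child of W (depth 3)
M: left child of P (depth 2)
O: right child of M (depth 3)
R: left child of T (depth 4)
H: left child of M (depth 3)
K: right child of H (depth 4)
V: right child of T (depth 4)
Y: left child of Z (depth 2)
Q: left child of R (depth 5)
I: left child of K (depth 5)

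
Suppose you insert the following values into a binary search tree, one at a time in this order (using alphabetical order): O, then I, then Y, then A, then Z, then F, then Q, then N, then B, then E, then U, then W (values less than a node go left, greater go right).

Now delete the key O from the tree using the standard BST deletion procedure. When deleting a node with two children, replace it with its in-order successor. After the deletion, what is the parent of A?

I

Resulting structure (node: left, right):
  O: L=I, R=Y
  I: L=A, R=N
  Y: L=Q, R=Z
  A: L=–, R=F
  Z: L=–, R=–
  F: L=B, R=–
  Q: L=–, R=U
  N: L=–, R=–
  B: L=–, R=E
  E: L=–, R=–
  U: L=–, R=W
  W: L=–, R=–

Delete O (two children — replace with in-order successor).
After deletion, A's parent is I.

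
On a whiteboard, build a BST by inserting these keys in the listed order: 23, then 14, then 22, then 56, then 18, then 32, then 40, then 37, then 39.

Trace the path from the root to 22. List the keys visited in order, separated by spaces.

23 14 22

23: root
14: left child of 23 (depth 1)
22: right child of 14 (depth 2)
56: right child of 23 (depth 1)
18: left child of 22 (depth 3)
32: left child of 56 (depth 2)
40: right child of 32 (depth 3)
37: left child of 40 (depth 4)
39: right child of 37 (depth 5)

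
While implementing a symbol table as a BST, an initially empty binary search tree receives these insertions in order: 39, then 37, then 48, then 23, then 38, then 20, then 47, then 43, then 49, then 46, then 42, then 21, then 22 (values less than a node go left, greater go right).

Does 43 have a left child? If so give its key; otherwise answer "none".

42

Insert 39: tree is empty, so 39 becomes the root.
Insert 37: 37 < 39 → go left. Place as left child of 39.
Insert 48: 48 > 39 → go right. Place as right child of 39.
Insert 23: 23 < 39 → go left; 23 < 37 → go left. Place as left child of 37.
Insert 38: 38 < 39 → go left; 38 > 37 → go right. Place as right child of 37.
Insert 20: 20 < 39 → go left; 20 < 37 → go left; 20 < 23 → go left. Place as left child of 23.
Insert 47: 47 > 39 → go right; 47 < 48 → go left. Place as left child of 48.
Insert 43: 43 > 39 → go right; 43 < 48 → go left; 43 < 47 → go left. Place as left child of 47.
Insert 49: 49 > 39 → go right; 49 > 48 → go right. Place as right child of 48.
Insert 46: 46 > 39 → go right; 46 < 48 → go left; 46 < 47 → go left; 46 > 43 → go right. Place as right child of 43.
Insert 42: 42 > 39 → go right; 42 < 48 → go left; 42 < 47 → go left; 42 < 43 → go left. Place as left child of 43.
Insert 21: 21 < 39 → go left; 21 < 37 → go left; 21 < 23 → go left; 21 > 20 → go right. Place as right child of 20.
Insert 22: 22 < 39 → go left; 22 < 37 → go left; 22 < 23 → go left; 22 > 20 → go right; 22 > 21 → go right. Place as right child of 21.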